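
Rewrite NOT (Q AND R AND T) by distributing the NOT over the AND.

NOT Q OR NOT R OR NOT T
De Morgan's: NOT(AND of terms) = OR of negations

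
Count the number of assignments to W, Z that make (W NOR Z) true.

Satisfying assignments: (0,0)
Count: 1 out of 4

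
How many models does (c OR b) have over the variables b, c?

Satisfying assignments: (0,1), (1,0), (1,1)
Count: 3 out of 4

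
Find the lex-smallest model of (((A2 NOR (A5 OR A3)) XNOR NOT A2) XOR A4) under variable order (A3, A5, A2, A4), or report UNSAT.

A3=0, A5=0, A2=0, A4=0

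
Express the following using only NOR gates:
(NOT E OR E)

(((E NOR E) NOR E) NOR ((E NOR E) NOR E))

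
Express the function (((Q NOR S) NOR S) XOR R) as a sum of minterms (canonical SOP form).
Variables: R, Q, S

Σm(2, 4, 5, 7) = (NOT R AND Q AND NOT S) OR (R AND NOT Q AND NOT S) OR (R AND NOT Q AND S) OR (R AND Q AND S)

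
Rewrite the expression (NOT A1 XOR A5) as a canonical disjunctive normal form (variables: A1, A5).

(NOT A1 AND NOT A5) OR (A1 AND A5)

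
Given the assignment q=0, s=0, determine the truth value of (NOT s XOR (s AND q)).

Substituting: (NOT 0 XOR (0 AND 0))
= 1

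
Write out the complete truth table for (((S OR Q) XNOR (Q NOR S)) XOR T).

T | S | Q | Output
------------------
0 | 0 | 0 | 0
0 | 0 | 1 | 0
0 | 1 | 0 | 0
0 | 1 | 1 | 0
1 | 0 | 0 | 1
1 | 0 | 1 | 1
1 | 1 | 0 | 1
1 | 1 | 1 | 1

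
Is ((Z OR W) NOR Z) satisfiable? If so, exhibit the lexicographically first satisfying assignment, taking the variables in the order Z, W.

Z=0, W=0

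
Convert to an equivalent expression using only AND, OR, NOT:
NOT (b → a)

b AND NOT a
(Negated implication: NOT(A → B) = A AND NOT B)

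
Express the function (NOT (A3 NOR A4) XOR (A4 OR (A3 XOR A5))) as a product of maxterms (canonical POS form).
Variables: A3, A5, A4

ΠM(0, 1, 3, 4, 5, 7) = (A3 OR A5 OR A4) AND (A3 OR A5 OR NOT A4) AND (A3 OR NOT A5 OR NOT A4) AND (NOT A3 OR A5 OR A4) AND (NOT A3 OR A5 OR NOT A4) AND (NOT A3 OR NOT A5 OR NOT A4)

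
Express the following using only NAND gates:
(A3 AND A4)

((A3 NAND A4) NAND (A3 NAND A4))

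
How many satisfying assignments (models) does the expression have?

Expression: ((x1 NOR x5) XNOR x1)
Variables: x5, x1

Satisfying assignments: (1,0)
Count: 1 out of 4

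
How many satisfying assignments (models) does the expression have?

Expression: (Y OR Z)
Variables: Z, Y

Satisfying assignments: (0,1), (1,0), (1,1)
Count: 3 out of 4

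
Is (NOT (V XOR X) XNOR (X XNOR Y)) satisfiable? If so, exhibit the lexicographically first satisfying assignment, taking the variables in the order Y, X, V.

Y=0, X=0, V=0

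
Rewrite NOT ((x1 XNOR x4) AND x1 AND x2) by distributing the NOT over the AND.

NOT (x1 XNOR x4) OR NOT x1 OR NOT x2
De Morgan's: NOT(AND of terms) = OR of negations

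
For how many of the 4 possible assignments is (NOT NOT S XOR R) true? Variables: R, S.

Satisfying assignments: (0,1), (1,0)
Count: 2 out of 4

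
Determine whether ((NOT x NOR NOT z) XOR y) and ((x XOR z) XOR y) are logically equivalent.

No. Counterexample: with x=0, y=0, z=1, Expression 1 = 0 but Expression 2 = 1.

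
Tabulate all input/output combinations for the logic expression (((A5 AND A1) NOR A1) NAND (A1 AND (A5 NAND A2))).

A5 | A1 | A2 | Output
---------------------
0 | 0 | 0 | 1
0 | 0 | 1 | 1
0 | 1 | 0 | 1
0 | 1 | 1 | 1
1 | 0 | 0 | 1
1 | 0 | 1 | 1
1 | 1 | 0 | 1
1 | 1 | 1 | 1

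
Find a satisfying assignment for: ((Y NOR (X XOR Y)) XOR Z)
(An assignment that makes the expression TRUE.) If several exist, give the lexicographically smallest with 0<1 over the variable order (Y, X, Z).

Y=0, X=0, Z=0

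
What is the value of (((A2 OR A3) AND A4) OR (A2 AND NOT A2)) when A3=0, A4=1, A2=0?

Substituting: (((0 OR 0) AND 1) OR (0 AND NOT 0))
= 0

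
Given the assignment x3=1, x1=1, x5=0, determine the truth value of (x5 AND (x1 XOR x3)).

Substituting: (0 AND (1 XOR 1))
= 0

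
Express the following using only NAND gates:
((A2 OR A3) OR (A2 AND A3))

((((A2 NAND A2) NAND (A3 NAND A3)) NAND ((A2 NAND A2) NAND (A3 NAND A3))) NAND (((A2 NAND A3) NAND (A2 NAND A3)) NAND ((A2 NAND A3) NAND (A2 NAND A3))))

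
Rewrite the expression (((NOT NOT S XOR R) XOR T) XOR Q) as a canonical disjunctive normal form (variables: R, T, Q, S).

(NOT R AND NOT T AND NOT Q AND S) OR (NOT R AND NOT T AND Q AND NOT S) OR (NOT R AND T AND NOT Q AND NOT S) OR (NOT R AND T AND Q AND S) OR (R AND NOT T AND NOT Q AND NOT S) OR (R AND NOT T AND Q AND S) OR (R AND T AND NOT Q AND S) OR (R AND T AND Q AND NOT S)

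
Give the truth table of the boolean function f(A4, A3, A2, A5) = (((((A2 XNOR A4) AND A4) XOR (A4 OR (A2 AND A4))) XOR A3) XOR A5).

A4 | A3 | A2 | A5 | Output
--------------------------
0 | 0 | 0 | 0 | 0
0 | 0 | 0 | 1 | 1
0 | 0 | 1 | 0 | 0
0 | 0 | 1 | 1 | 1
0 | 1 | 0 | 0 | 1
0 | 1 | 0 | 1 | 0
0 | 1 | 1 | 0 | 1
0 | 1 | 1 | 1 | 0
1 | 0 | 0 | 0 | 1
1 | 0 | 0 | 1 | 0
1 | 0 | 1 | 0 | 0
1 | 0 | 1 | 1 | 1
1 | 1 | 0 | 0 | 0
1 | 1 | 0 | 1 | 1
1 | 1 | 1 | 0 | 1
1 | 1 | 1 | 1 | 0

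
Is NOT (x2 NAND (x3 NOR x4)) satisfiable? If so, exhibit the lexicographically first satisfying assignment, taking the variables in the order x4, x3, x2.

x4=0, x3=0, x2=1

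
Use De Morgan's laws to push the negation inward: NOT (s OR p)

NOT s AND NOT p
De Morgan's: NOT(OR of terms) = AND of negations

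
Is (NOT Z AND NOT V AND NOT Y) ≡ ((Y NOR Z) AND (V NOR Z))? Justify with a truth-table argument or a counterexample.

Yes, they are equivalent — the two output columns agree on all 8 assignments:
Z | V | Y | Expression 1 | Expression 2
---------------------------------------
0 | 0 | 0 | 1 | 1
0 | 0 | 1 | 0 | 0
0 | 1 | 0 | 0 | 0
0 | 1 | 1 | 0 | 0
1 | 0 | 0 | 0 | 0
1 | 0 | 1 | 0 | 0
1 | 1 | 0 | 0 | 0
1 | 1 | 1 | 0 | 0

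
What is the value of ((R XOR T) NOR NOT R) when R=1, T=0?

Substituting: ((1 XOR 0) NOR NOT 1)
= 0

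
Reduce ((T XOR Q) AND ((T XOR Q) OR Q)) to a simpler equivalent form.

By absorption (E AND (E OR v) = E):
= (T XOR Q)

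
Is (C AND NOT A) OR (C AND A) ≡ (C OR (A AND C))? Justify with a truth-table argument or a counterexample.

Yes, they are equivalent — the two output columns agree on all 4 assignments:
C | A | Expression 1 | Expression 2
-----------------------------------
0 | 0 | 0 | 0
0 | 1 | 0 | 0
1 | 0 | 1 | 1
1 | 1 | 1 | 1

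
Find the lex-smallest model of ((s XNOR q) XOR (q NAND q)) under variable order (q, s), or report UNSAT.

q=0, s=1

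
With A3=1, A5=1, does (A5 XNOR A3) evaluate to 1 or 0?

Substituting: (1 XNOR 1)
= 1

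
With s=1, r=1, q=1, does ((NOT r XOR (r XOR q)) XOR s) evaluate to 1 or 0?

Substituting: ((NOT 1 XOR (1 XOR 1)) XOR 1)
= 1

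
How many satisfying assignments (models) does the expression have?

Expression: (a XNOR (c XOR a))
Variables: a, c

Satisfying assignments: (0,0), (1,0)
Count: 2 out of 4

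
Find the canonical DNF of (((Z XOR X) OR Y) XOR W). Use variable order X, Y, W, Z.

(NOT X AND NOT Y AND NOT W AND Z) OR (NOT X AND NOT Y AND W AND NOT Z) OR (NOT X AND Y AND NOT W AND NOT Z) OR (NOT X AND Y AND NOT W AND Z) OR (X AND NOT Y AND NOT W AND NOT Z) OR (X AND NOT Y AND W AND Z) OR (X AND Y AND NOT W AND NOT Z) OR (X AND Y AND NOT W AND Z)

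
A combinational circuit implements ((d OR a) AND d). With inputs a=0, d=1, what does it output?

Substituting: ((1 OR 0) AND 1)
= 1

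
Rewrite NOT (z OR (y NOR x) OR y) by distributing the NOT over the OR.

NOT z AND NOT (y NOR x) AND NOT y
De Morgan's: NOT(OR of terms) = AND of negations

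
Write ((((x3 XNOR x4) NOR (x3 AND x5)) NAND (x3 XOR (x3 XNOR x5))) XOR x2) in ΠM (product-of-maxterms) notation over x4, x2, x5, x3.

ΠM(1, 4, 6, 7, 8, 13, 14, 15) = (x4 OR x2 OR x5 OR NOT x3) AND (x4 OR NOT x2 OR x5 OR x3) AND (x4 OR NOT x2 OR NOT x5 OR x3) AND (x4 OR NOT x2 OR NOT x5 OR NOT x3) AND (NOT x4 OR x2 OR x5 OR x3) AND (NOT x4 OR NOT x2 OR x5 OR NOT x3) AND (NOT x4 OR NOT x2 OR NOT x5 OR x3) AND (NOT x4 OR NOT x2 OR NOT x5 OR NOT x3)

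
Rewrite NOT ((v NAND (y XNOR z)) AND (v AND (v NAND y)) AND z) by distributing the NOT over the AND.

NOT (v NAND (y XNOR z)) OR NOT (v AND (v NAND y)) OR NOT z
De Morgan's: NOT(AND of terms) = OR of negations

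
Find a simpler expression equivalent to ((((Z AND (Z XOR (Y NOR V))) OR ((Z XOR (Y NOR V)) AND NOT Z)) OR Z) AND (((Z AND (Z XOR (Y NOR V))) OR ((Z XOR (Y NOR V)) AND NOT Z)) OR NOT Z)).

By distribution ((E OR v) AND (E OR NOT v) = E) then distribution ((E AND v) OR (E AND NOT v) = E):
= (Z XOR (Y NOR V))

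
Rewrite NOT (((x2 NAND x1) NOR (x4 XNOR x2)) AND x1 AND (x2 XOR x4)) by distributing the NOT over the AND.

NOT ((x2 NAND x1) NOR (x4 XNOR x2)) OR NOT x1 OR NOT (x2 XOR x4)
De Morgan's: NOT(AND of terms) = OR of negations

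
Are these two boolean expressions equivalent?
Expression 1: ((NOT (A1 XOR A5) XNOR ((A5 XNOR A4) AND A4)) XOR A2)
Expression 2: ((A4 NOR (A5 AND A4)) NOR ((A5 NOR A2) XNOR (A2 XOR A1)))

No. Counterexample: with A2=0, A4=0, A5=0, A1=1, Expression 1 = 1 but Expression 2 = 0.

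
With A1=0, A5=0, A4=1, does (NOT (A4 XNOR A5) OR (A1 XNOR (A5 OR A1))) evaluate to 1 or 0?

Substituting: (NOT (1 XNOR 0) OR (0 XNOR (0 OR 0)))
= 1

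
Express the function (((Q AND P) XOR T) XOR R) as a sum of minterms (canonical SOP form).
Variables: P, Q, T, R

Σm(1, 2, 5, 6, 9, 10, 12, 15) = (NOT P AND NOT Q AND NOT T AND R) OR (NOT P AND NOT Q AND T AND NOT R) OR (NOT P AND Q AND NOT T AND R) OR (NOT P AND Q AND T AND NOT R) OR (P AND NOT Q AND NOT T AND R) OR (P AND NOT Q AND T AND NOT R) OR (P AND Q AND NOT T AND NOT R) OR (P AND Q AND T AND R)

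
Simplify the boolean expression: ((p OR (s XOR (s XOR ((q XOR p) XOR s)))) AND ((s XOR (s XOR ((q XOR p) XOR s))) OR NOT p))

By distribution ((E OR v) AND (E OR NOT v) = E) then XOR self-cancellation ((E XOR v) XOR v = E):
= ((q XOR p) XOR s)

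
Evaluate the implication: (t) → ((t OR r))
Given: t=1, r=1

Antecedent (t) = 1; consequent ((t OR r)) = 1.
1 → 1 = 1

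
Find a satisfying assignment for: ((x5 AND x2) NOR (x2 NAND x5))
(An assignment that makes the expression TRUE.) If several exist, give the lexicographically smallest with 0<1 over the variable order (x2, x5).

UNSATISFIABLE - no assignment makes this expression true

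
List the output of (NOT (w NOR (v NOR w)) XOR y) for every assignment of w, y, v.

w | y | v | Output
------------------
0 | 0 | 0 | 1
0 | 0 | 1 | 0
0 | 1 | 0 | 0
0 | 1 | 1 | 1
1 | 0 | 0 | 1
1 | 0 | 1 | 1
1 | 1 | 0 | 0
1 | 1 | 1 | 0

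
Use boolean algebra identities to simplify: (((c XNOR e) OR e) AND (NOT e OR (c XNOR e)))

By distribution ((E OR v) AND (E OR NOT v) = E):
= (c XNOR e)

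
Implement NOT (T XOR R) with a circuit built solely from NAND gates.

(((T NAND (T NAND R)) NAND (R NAND (T NAND R))) NAND ((T NAND (T NAND R)) NAND (R NAND (T NAND R))))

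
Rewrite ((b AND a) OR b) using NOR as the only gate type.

((((b NOR b) NOR (a NOR a)) NOR b) NOR (((b NOR b) NOR (a NOR a)) NOR b))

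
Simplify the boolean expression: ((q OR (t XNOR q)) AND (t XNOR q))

By absorption (E AND (E OR v) = E):
= (t XNOR q)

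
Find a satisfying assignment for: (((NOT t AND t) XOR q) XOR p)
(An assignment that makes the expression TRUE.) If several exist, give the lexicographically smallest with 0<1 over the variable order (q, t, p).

q=0, t=0, p=1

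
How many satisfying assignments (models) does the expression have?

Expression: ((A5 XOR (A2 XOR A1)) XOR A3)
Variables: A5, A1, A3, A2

Satisfying assignments: (0,0,0,1), (0,0,1,0), (0,1,0,0), (0,1,1,1), (1,0,0,0), (1,0,1,1), (1,1,0,1), (1,1,1,0)
Count: 8 out of 16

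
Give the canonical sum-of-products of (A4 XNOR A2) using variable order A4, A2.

Σm(0, 3) = (NOT A4 AND NOT A2) OR (A4 AND A2)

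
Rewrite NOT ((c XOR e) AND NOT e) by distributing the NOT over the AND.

NOT (c XOR e) OR e
De Morgan's: NOT(AND of terms) = OR of negations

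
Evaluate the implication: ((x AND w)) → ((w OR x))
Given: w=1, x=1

Antecedent ((x AND w)) = 1; consequent ((w OR x)) = 1.
1 → 1 = 1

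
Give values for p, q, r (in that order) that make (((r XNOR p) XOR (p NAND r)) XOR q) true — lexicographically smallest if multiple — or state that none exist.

p=0, q=0, r=1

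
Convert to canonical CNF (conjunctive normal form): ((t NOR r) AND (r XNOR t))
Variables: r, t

(r OR NOT t) AND (NOT r OR t) AND (NOT r OR NOT t)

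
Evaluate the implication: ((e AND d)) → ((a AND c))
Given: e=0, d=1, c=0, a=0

Antecedent ((e AND d)) = 0; consequent ((a AND c)) = 0.
0 → 0 = 1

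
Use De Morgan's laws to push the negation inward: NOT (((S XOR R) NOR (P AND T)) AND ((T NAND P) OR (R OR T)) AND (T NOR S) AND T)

NOT ((S XOR R) NOR (P AND T)) OR NOT ((T NAND P) OR (R OR T)) OR NOT (T NOR S) OR NOT T
De Morgan's: NOT(AND of terms) = OR of negations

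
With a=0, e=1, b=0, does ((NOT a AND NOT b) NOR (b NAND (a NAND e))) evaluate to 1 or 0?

Substituting: ((NOT 0 AND NOT 0) NOR (0 NAND (0 NAND 1)))
= 0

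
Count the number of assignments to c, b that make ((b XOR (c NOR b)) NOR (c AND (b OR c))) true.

No assignment satisfies the expression.
Count: 0 out of 4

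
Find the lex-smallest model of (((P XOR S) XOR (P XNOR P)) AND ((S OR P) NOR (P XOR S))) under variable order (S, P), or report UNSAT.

S=0, P=0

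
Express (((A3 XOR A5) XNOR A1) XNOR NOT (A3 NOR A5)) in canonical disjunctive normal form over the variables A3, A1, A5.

(NOT A3 AND A1 AND NOT A5) OR (NOT A3 AND A1 AND A5) OR (A3 AND NOT A1 AND A5) OR (A3 AND A1 AND NOT A5)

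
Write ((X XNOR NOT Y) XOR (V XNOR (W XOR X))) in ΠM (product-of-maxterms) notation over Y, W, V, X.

ΠM(2, 3, 4, 5, 8, 9, 14, 15) = (Y OR W OR NOT V OR X) AND (Y OR W OR NOT V OR NOT X) AND (Y OR NOT W OR V OR X) AND (Y OR NOT W OR V OR NOT X) AND (NOT Y OR W OR V OR X) AND (NOT Y OR W OR V OR NOT X) AND (NOT Y OR NOT W OR NOT V OR X) AND (NOT Y OR NOT W OR NOT V OR NOT X)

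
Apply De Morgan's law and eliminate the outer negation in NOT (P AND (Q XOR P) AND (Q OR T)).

NOT P OR NOT (Q XOR P) OR NOT (Q OR T)
De Morgan's: NOT(AND of terms) = OR of negations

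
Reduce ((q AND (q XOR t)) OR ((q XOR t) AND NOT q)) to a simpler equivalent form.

By distribution ((E AND v) OR (E AND NOT v) = E):
= (q XOR t)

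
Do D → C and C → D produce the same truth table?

No, Converse is not equivalent to original (counterexample: D=0, C=1)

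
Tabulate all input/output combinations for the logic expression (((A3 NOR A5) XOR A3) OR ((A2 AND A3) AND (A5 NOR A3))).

A3 | A5 | A2 | Output
---------------------
0 | 0 | 0 | 1
0 | 0 | 1 | 1
0 | 1 | 0 | 0
0 | 1 | 1 | 0
1 | 0 | 0 | 1
1 | 0 | 1 | 1
1 | 1 | 0 | 1
1 | 1 | 1 | 1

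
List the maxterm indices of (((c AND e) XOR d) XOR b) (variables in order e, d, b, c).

ΠM(0, 1, 6, 7, 8, 11, 13, 14) = (e OR d OR b OR c) AND (e OR d OR b OR NOT c) AND (e OR NOT d OR NOT b OR c) AND (e OR NOT d OR NOT b OR NOT c) AND (NOT e OR d OR b OR c) AND (NOT e OR d OR NOT b OR NOT c) AND (NOT e OR NOT d OR b OR NOT c) AND (NOT e OR NOT d OR NOT b OR c)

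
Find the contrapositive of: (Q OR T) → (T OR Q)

Contrapositive: NOT (T OR Q) → NOT (Q OR T)
Note: A statement and its contrapositive are logically equivalent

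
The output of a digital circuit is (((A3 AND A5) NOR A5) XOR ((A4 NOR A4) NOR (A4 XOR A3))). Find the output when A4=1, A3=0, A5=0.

Substituting: (((0 AND 0) NOR 0) XOR ((1 NOR 1) NOR (1 XOR 0)))
= 1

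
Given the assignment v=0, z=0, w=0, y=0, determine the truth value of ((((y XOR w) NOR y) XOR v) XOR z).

Substituting: ((((0 XOR 0) NOR 0) XOR 0) XOR 0)
= 1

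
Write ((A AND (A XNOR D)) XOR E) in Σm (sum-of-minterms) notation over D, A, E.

Σm(1, 3, 5, 6) = (NOT D AND NOT A AND E) OR (NOT D AND A AND E) OR (D AND NOT A AND E) OR (D AND A AND NOT E)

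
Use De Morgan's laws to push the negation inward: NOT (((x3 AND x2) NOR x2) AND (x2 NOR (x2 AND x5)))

NOT ((x3 AND x2) NOR x2) OR NOT (x2 NOR (x2 AND x5))
De Morgan's: NOT(AND of terms) = OR of negations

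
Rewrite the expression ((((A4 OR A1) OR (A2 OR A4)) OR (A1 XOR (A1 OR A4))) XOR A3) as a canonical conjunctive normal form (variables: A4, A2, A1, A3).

(A4 OR A2 OR A1 OR A3) AND (A4 OR A2 OR NOT A1 OR NOT A3) AND (A4 OR NOT A2 OR A1 OR NOT A3) AND (A4 OR NOT A2 OR NOT A1 OR NOT A3) AND (NOT A4 OR A2 OR A1 OR NOT A3) AND (NOT A4 OR A2 OR NOT A1 OR NOT A3) AND (NOT A4 OR NOT A2 OR A1 OR NOT A3) AND (NOT A4 OR NOT A2 OR NOT A1 OR NOT A3)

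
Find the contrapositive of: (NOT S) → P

Contrapositive: NOT P → S
Note: A statement and its contrapositive are logically equivalent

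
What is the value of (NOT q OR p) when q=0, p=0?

Substituting: (NOT 0 OR 0)
= 1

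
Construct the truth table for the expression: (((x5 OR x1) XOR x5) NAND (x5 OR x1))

x5 | x1 | Output
----------------
0 | 0 | 1
0 | 1 | 0
1 | 0 | 1
1 | 1 | 1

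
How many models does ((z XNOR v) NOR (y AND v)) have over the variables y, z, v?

Satisfying assignments: (0,0,1), (0,1,0), (1,1,0)
Count: 3 out of 8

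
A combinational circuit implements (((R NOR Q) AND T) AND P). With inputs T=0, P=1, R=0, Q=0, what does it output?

Substituting: (((0 NOR 0) AND 0) AND 1)
= 0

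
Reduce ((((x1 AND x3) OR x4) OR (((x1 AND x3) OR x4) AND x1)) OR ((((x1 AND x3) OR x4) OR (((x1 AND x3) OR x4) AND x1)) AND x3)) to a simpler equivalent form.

By absorption (E OR (E AND v) = E) then absorption (E OR (E AND v) = E):
= ((x1 AND x3) OR x4)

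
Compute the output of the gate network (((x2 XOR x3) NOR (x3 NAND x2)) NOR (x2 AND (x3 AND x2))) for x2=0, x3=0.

Substituting: (((0 XOR 0) NOR (0 NAND 0)) NOR (0 AND (0 AND 0)))
= 1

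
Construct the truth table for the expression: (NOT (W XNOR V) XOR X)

X | V | W | Output
------------------
0 | 0 | 0 | 0
0 | 0 | 1 | 1
0 | 1 | 0 | 1
0 | 1 | 1 | 0
1 | 0 | 0 | 1
1 | 0 | 1 | 0
1 | 1 | 0 | 0
1 | 1 | 1 | 1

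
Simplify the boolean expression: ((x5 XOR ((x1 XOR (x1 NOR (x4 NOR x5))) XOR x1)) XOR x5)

By XOR self-cancellation ((E XOR v) XOR v = E) then XOR self-cancellation ((E XOR v) XOR v = E):
= (x1 NOR (x4 NOR x5))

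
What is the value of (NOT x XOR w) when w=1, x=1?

Substituting: (NOT 1 XOR 1)
= 1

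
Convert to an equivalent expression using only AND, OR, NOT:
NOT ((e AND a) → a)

(e AND a) AND NOT a
(Negated implication: NOT(A → B) = A AND NOT B)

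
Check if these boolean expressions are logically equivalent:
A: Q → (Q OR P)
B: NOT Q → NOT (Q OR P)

No, Inverse is not equivalent to original (counterexample: Q=0, P=1)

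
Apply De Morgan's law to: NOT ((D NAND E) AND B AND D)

NOT (D NAND E) OR NOT B OR NOT D
De Morgan's: NOT(AND of terms) = OR of negations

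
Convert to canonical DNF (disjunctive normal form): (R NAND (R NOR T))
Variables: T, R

(NOT T AND NOT R) OR (NOT T AND R) OR (T AND NOT R) OR (T AND R)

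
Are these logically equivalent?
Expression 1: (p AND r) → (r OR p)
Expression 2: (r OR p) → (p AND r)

No, Converse is not equivalent to original (counterexample: p=0, r=1)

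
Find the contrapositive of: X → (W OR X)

Contrapositive: NOT (W OR X) → NOT X
Note: A statement and its contrapositive are logically equivalent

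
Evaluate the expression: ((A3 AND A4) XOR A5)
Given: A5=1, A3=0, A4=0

Substituting: ((0 AND 0) XOR 1)
= 1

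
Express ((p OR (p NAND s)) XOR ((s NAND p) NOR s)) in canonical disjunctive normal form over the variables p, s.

(NOT p AND NOT s) OR (NOT p AND s) OR (p AND NOT s) OR (p AND s)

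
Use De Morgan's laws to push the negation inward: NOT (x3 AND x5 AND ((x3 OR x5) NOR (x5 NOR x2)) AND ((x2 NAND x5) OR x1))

NOT x3 OR NOT x5 OR NOT ((x3 OR x5) NOR (x5 NOR x2)) OR NOT ((x2 NAND x5) OR x1)
De Morgan's: NOT(AND of terms) = OR of negations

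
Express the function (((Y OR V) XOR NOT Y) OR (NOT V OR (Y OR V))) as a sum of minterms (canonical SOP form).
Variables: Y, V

Σm(0, 1, 2, 3) = (NOT Y AND NOT V) OR (NOT Y AND V) OR (Y AND NOT V) OR (Y AND V)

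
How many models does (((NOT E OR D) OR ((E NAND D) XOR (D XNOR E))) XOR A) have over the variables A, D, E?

Satisfying assignments: (0,0,0), (0,0,1), (0,1,0), (0,1,1)
Count: 4 out of 8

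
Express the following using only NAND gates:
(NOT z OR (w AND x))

(((z NAND z) NAND (z NAND z)) NAND (((w NAND x) NAND (w NAND x)) NAND ((w NAND x) NAND (w NAND x))))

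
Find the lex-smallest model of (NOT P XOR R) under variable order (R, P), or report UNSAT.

R=0, P=0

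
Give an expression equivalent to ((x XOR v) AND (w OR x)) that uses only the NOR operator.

((((((x NOR v) NOR (x NOR v)) NOR ((x NOR v) NOR (x NOR v))) NOR ((((x NOR x) NOR (v NOR v)) NOR ((x NOR x) NOR (v NOR v))) NOR (((x NOR x) NOR (v NOR v)) NOR ((x NOR x) NOR (v NOR v))))) NOR ((((x NOR v) NOR (x NOR v)) NOR ((x NOR v) NOR (x NOR v))) NOR ((((x NOR x) NOR (v NOR v)) NOR ((x NOR x) NOR (v NOR v))) NOR (((x NOR x) NOR (v NOR v)) NOR ((x NOR x) NOR (v NOR v)))))) NOR (((w NOR x) NOR (w NOR x)) NOR ((w NOR x) NOR (w NOR x))))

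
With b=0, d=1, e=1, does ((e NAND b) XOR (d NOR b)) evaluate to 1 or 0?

Substituting: ((1 NAND 0) XOR (1 NOR 0))
= 1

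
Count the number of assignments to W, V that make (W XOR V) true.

Satisfying assignments: (0,1), (1,0)
Count: 2 out of 4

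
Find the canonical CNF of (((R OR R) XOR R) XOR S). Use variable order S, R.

(S OR R) AND (S OR NOT R)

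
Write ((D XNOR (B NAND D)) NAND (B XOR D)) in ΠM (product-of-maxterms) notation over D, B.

ΠM(2) = (NOT D OR B)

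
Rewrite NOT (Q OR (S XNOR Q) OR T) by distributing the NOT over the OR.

NOT Q AND NOT (S XNOR Q) AND NOT T
De Morgan's: NOT(OR of terms) = AND of negations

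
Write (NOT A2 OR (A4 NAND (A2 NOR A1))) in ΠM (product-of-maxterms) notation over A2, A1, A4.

ΠM() = TRUE (no maxterms)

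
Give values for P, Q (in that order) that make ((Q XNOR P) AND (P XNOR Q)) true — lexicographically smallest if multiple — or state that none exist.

P=0, Q=0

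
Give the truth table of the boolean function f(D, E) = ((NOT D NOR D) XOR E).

D | E | Output
--------------
0 | 0 | 0
0 | 1 | 1
1 | 0 | 0
1 | 1 | 1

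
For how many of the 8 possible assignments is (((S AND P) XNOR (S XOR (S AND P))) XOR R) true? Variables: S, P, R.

Satisfying assignments: (0,0,0), (0,1,0), (1,0,1), (1,1,1)
Count: 4 out of 8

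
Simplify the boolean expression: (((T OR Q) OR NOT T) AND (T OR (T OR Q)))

By distribution ((E OR v) AND (E OR NOT v) = E):
= (T OR Q)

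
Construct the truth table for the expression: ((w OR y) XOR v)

y | v | w | Output
------------------
0 | 0 | 0 | 0
0 | 0 | 1 | 1
0 | 1 | 0 | 1
0 | 1 | 1 | 0
1 | 0 | 0 | 1
1 | 0 | 1 | 1
1 | 1 | 0 | 0
1 | 1 | 1 | 0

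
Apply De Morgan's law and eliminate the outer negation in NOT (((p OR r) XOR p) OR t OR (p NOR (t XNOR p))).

NOT ((p OR r) XOR p) AND NOT t AND NOT (p NOR (t XNOR p))
De Morgan's: NOT(OR of terms) = AND of negations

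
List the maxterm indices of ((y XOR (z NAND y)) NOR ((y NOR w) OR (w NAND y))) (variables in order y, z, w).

ΠM(0, 1, 2, 3, 4, 6, 7) = (y OR z OR w) AND (y OR z OR NOT w) AND (y OR NOT z OR w) AND (y OR NOT z OR NOT w) AND (NOT y OR z OR w) AND (NOT y OR NOT z OR w) AND (NOT y OR NOT z OR NOT w)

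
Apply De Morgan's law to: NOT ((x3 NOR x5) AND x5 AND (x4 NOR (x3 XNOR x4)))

NOT (x3 NOR x5) OR NOT x5 OR NOT (x4 NOR (x3 XNOR x4))
De Morgan's: NOT(AND of terms) = OR of negations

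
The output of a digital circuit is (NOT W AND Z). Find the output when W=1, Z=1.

Substituting: (NOT 1 AND 1)
= 0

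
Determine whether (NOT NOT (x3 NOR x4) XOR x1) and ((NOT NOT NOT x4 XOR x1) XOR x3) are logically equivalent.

No. Counterexample: with x1=0, x4=1, x3=1, Expression 1 = 0 but Expression 2 = 1.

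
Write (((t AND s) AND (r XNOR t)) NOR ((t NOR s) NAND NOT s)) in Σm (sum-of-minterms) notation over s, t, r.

Σm(0, 1) = (NOT s AND NOT t AND NOT r) OR (NOT s AND NOT t AND r)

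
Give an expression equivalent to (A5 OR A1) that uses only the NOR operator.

((A5 NOR A1) NOR (A5 NOR A1))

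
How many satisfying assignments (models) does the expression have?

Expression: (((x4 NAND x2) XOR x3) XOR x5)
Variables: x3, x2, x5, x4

Satisfying assignments: (0,0,0,0), (0,0,0,1), (0,1,0,0), (0,1,1,1), (1,0,1,0), (1,0,1,1), (1,1,0,1), (1,1,1,0)
Count: 8 out of 16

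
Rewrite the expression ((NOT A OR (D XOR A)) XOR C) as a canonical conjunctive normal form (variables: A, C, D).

(A OR NOT C OR D) AND (A OR NOT C OR NOT D) AND (NOT A OR C OR NOT D) AND (NOT A OR NOT C OR D)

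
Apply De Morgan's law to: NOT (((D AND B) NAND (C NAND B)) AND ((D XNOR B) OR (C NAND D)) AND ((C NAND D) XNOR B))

NOT ((D AND B) NAND (C NAND B)) OR NOT ((D XNOR B) OR (C NAND D)) OR NOT ((C NAND D) XNOR B)
De Morgan's: NOT(AND of terms) = OR of negations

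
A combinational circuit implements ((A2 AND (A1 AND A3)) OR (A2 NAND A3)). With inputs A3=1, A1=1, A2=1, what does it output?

Substituting: ((1 AND (1 AND 1)) OR (1 NAND 1))
= 1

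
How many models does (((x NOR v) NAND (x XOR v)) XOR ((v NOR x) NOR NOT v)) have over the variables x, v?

Satisfying assignments: (0,0), (1,0)
Count: 2 out of 4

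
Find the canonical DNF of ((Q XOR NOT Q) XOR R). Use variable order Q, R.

(NOT Q AND NOT R) OR (Q AND NOT R)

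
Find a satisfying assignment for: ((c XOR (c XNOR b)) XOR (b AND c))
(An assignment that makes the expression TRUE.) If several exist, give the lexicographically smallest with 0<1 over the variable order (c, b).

c=0, b=0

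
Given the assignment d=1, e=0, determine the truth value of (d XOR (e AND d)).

Substituting: (1 XOR (0 AND 1))
= 1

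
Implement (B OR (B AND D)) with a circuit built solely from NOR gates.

((B NOR ((B NOR B) NOR (D NOR D))) NOR (B NOR ((B NOR B) NOR (D NOR D))))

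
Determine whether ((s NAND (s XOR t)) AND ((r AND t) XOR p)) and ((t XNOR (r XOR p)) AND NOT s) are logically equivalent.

No. Counterexample: with s=0, t=0, p=0, r=0, Expression 1 = 0 but Expression 2 = 1.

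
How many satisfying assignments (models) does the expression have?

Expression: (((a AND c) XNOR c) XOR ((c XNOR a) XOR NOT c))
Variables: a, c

Satisfying assignments: (0,0)
Count: 1 out of 4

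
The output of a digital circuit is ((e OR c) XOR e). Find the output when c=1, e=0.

Substituting: ((0 OR 1) XOR 0)
= 1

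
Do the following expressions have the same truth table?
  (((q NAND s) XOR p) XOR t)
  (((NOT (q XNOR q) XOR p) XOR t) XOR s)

No. Counterexample: with p=0, t=0, s=0, q=0, Expression 1 = 1 but Expression 2 = 0.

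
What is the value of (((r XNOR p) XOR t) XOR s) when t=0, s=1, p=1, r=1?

Substituting: (((1 XNOR 1) XOR 0) XOR 1)
= 0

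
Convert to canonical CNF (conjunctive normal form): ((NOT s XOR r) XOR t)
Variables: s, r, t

(s OR r OR NOT t) AND (s OR NOT r OR t) AND (NOT s OR r OR t) AND (NOT s OR NOT r OR NOT t)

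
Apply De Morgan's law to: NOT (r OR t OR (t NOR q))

NOT r AND NOT t AND NOT (t NOR q)
De Morgan's: NOT(OR of terms) = AND of negations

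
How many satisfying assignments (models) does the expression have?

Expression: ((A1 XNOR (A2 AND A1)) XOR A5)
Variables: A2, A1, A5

Satisfying assignments: (0,0,0), (0,1,1), (1,0,0), (1,1,0)
Count: 4 out of 8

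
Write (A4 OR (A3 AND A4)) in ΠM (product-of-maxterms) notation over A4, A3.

ΠM(0, 1) = (A4 OR A3) AND (A4 OR NOT A3)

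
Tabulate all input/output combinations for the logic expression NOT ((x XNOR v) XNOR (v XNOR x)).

v | x | Output
--------------
0 | 0 | 0
0 | 1 | 0
1 | 0 | 0
1 | 1 | 0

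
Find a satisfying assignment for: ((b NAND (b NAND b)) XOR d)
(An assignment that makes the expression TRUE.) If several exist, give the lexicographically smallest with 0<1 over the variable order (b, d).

b=0, d=0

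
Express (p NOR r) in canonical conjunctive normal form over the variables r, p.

(r OR NOT p) AND (NOT r OR p) AND (NOT r OR NOT p)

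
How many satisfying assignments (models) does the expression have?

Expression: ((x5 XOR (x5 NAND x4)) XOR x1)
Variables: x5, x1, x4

Satisfying assignments: (0,0,0), (0,0,1), (1,0,1), (1,1,0)
Count: 4 out of 8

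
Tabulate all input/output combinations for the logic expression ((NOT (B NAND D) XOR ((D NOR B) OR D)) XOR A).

B | A | D | Output
------------------
0 | 0 | 0 | 1
0 | 0 | 1 | 1
0 | 1 | 0 | 0
0 | 1 | 1 | 0
1 | 0 | 0 | 0
1 | 0 | 1 | 0
1 | 1 | 0 | 1
1 | 1 | 1 | 1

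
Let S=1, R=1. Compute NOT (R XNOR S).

Substituting: NOT (1 XNOR 1)
= 0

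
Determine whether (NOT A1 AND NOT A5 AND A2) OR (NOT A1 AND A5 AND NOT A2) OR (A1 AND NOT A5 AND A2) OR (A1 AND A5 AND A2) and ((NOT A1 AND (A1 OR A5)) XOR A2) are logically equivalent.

Yes, they are equivalent — the two output columns agree on all 8 assignments:
A1 | A5 | A2 | Expression 1 | Expression 2
------------------------------------------
0 | 0 | 0 | 0 | 0
0 | 0 | 1 | 1 | 1
0 | 1 | 0 | 1 | 1
0 | 1 | 1 | 0 | 0
1 | 0 | 0 | 0 | 0
1 | 0 | 1 | 1 | 1
1 | 1 | 0 | 0 | 0
1 | 1 | 1 | 1 | 1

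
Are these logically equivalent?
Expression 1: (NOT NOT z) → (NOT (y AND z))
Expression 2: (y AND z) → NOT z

Yes, Contrapositive is always equivalent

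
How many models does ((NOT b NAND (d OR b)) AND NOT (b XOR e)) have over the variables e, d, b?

Satisfying assignments: (0,0,0), (1,0,1), (1,1,1)
Count: 3 out of 8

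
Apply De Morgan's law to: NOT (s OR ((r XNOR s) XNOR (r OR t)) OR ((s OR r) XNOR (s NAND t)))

NOT s AND NOT ((r XNOR s) XNOR (r OR t)) AND NOT ((s OR r) XNOR (s NAND t))
De Morgan's: NOT(OR of terms) = AND of negations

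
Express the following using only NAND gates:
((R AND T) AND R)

((((R NAND T) NAND (R NAND T)) NAND R) NAND (((R NAND T) NAND (R NAND T)) NAND R))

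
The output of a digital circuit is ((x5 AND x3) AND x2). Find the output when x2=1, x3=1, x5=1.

Substituting: ((1 AND 1) AND 1)
= 1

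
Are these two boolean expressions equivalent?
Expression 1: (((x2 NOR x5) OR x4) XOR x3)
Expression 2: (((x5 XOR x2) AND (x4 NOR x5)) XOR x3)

No. Counterexample: with x5=0, x4=0, x3=0, x2=0, Expression 1 = 1 but Expression 2 = 0.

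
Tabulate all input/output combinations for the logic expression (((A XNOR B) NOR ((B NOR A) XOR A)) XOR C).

B | C | A | Output
------------------
0 | 0 | 0 | 0
0 | 0 | 1 | 0
0 | 1 | 0 | 1
0 | 1 | 1 | 1
1 | 0 | 0 | 1
1 | 0 | 1 | 0
1 | 1 | 0 | 0
1 | 1 | 1 | 1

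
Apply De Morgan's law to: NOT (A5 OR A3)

NOT A5 AND NOT A3
De Morgan's: NOT(OR of terms) = AND of negations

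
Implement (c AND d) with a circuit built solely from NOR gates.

((c NOR c) NOR (d NOR d))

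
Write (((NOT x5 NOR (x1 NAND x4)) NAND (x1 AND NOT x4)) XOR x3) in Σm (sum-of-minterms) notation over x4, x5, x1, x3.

Σm(0, 2, 4, 6, 8, 10, 12, 14) = (NOT x4 AND NOT x5 AND NOT x1 AND NOT x3) OR (NOT x4 AND NOT x5 AND x1 AND NOT x3) OR (NOT x4 AND x5 AND NOT x1 AND NOT x3) OR (NOT x4 AND x5 AND x1 AND NOT x3) OR (x4 AND NOT x5 AND NOT x1 AND NOT x3) OR (x4 AND NOT x5 AND x1 AND NOT x3) OR (x4 AND x5 AND NOT x1 AND NOT x3) OR (x4 AND x5 AND x1 AND NOT x3)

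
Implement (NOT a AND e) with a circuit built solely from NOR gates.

(((a NOR a) NOR (a NOR a)) NOR (e NOR e))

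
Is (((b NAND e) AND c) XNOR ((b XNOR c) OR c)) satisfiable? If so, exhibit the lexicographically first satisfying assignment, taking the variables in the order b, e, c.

b=0, e=0, c=1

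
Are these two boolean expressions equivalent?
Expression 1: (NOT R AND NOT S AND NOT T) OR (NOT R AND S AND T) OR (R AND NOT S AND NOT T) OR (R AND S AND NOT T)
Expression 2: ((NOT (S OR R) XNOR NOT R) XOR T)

Yes, they are equivalent — the two output columns agree on all 8 assignments:
R | S | T | Expression 1 | Expression 2
---------------------------------------
0 | 0 | 0 | 1 | 1
0 | 0 | 1 | 0 | 0
0 | 1 | 0 | 0 | 0
0 | 1 | 1 | 1 | 1
1 | 0 | 0 | 1 | 1
1 | 0 | 1 | 0 | 0
1 | 1 | 0 | 1 | 1
1 | 1 | 1 | 0 | 0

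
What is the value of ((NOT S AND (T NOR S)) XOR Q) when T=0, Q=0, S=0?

Substituting: ((NOT 0 AND (0 NOR 0)) XOR 0)
= 1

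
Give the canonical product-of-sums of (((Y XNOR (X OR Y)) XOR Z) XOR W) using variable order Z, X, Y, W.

ΠM(1, 3, 4, 7, 8, 10, 13, 14) = (Z OR X OR Y OR NOT W) AND (Z OR X OR NOT Y OR NOT W) AND (Z OR NOT X OR Y OR W) AND (Z OR NOT X OR NOT Y OR NOT W) AND (NOT Z OR X OR Y OR W) AND (NOT Z OR X OR NOT Y OR W) AND (NOT Z OR NOT X OR Y OR NOT W) AND (NOT Z OR NOT X OR NOT Y OR W)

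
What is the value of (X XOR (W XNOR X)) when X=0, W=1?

Substituting: (0 XOR (1 XNOR 0))
= 0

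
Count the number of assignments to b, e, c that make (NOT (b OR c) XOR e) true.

Satisfying assignments: (0,0,0), (0,1,1), (1,1,0), (1,1,1)
Count: 4 out of 8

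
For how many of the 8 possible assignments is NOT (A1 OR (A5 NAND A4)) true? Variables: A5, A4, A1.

Satisfying assignments: (1,1,0)
Count: 1 out of 8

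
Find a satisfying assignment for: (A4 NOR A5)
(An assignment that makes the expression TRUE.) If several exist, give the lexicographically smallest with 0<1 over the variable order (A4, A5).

A4=0, A5=0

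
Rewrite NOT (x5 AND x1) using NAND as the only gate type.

(((x5 NAND x1) NAND (x5 NAND x1)) NAND ((x5 NAND x1) NAND (x5 NAND x1)))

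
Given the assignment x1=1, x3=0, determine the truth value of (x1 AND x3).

Substituting: (1 AND 0)
= 0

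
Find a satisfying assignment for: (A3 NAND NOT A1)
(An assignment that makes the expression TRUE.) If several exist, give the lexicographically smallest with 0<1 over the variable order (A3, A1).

A3=0, A1=0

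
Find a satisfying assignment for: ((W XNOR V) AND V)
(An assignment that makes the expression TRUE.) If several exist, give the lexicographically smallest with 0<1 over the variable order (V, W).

V=1, W=1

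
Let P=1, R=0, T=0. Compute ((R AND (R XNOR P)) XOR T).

Substituting: ((0 AND (0 XNOR 1)) XOR 0)
= 0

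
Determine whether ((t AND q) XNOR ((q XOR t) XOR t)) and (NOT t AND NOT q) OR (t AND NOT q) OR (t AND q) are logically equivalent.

Yes, they are equivalent — the two output columns agree on all 4 assignments:
t | q | Expression 1 | Expression 2
-----------------------------------
0 | 0 | 1 | 1
0 | 1 | 0 | 0
1 | 0 | 1 | 1
1 | 1 | 1 | 1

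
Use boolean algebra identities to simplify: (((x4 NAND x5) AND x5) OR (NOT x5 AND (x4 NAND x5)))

By distribution ((E AND v) OR (E AND NOT v) = E):
= (x4 NAND x5)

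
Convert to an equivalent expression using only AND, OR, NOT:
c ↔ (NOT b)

(c AND (NOT b)) OR (NOT c AND b)
(Biconditional = both true or both false)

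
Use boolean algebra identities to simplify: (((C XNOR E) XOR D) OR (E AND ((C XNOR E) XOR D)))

By absorption (E OR (E AND v) = E):
= ((C XNOR E) XOR D)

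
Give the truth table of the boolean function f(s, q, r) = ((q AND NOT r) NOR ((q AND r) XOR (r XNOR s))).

s | q | r | Output
------------------
0 | 0 | 0 | 0
0 | 0 | 1 | 1
0 | 1 | 0 | 0
0 | 1 | 1 | 0
1 | 0 | 0 | 1
1 | 0 | 1 | 0
1 | 1 | 0 | 0
1 | 1 | 1 | 1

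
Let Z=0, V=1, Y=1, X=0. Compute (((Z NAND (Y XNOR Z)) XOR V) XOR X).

Substituting: (((0 NAND (1 XNOR 0)) XOR 1) XOR 0)
= 0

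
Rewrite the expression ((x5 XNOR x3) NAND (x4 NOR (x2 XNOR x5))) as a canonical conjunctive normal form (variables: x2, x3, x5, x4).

(x2 OR NOT x3 OR NOT x5 OR x4) AND (NOT x2 OR x3 OR x5 OR x4)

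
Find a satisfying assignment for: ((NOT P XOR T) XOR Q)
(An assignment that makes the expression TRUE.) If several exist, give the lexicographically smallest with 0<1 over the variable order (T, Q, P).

T=0, Q=0, P=0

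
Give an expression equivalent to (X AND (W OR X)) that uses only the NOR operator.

((X NOR X) NOR (((W NOR X) NOR (W NOR X)) NOR ((W NOR X) NOR (W NOR X))))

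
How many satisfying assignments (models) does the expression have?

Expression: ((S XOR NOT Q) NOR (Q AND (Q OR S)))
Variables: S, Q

Satisfying assignments: (1,0)
Count: 1 out of 4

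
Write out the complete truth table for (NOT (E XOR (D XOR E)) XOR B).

E | D | B | Output
------------------
0 | 0 | 0 | 1
0 | 0 | 1 | 0
0 | 1 | 0 | 0
0 | 1 | 1 | 1
1 | 0 | 0 | 1
1 | 0 | 1 | 0
1 | 1 | 0 | 0
1 | 1 | 1 | 1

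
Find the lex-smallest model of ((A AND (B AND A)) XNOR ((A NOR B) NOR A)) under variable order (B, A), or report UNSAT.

B=0, A=0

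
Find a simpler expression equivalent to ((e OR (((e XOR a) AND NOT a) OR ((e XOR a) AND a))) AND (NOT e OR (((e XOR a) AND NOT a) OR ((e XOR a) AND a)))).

By distribution ((E OR v) AND (E OR NOT v) = E) then distribution ((E AND v) OR (E AND NOT v) = E):
= (e XOR a)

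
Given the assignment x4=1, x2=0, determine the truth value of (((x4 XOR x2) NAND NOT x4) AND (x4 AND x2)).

Substituting: (((1 XOR 0) NAND NOT 1) AND (1 AND 0))
= 0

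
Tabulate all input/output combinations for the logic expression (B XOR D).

D | B | Output
--------------
0 | 0 | 0
0 | 1 | 1
1 | 0 | 1
1 | 1 | 0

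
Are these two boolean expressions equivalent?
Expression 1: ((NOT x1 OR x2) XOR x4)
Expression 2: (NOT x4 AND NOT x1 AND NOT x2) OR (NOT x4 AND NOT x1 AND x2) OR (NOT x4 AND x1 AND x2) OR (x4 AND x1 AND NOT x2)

Yes, they are equivalent — the two output columns agree on all 8 assignments:
x4 | x1 | x2 | Expression 1 | Expression 2
------------------------------------------
0 | 0 | 0 | 1 | 1
0 | 0 | 1 | 1 | 1
0 | 1 | 0 | 0 | 0
0 | 1 | 1 | 1 | 1
1 | 0 | 0 | 0 | 0
1 | 0 | 1 | 0 | 0
1 | 1 | 0 | 1 | 1
1 | 1 | 1 | 0 | 0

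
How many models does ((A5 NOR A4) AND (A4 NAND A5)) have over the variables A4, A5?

Satisfying assignments: (0,0)
Count: 1 out of 4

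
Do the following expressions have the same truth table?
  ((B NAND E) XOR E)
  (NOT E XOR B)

No. Counterexample: with B=1, E=0, Expression 1 = 1 but Expression 2 = 0.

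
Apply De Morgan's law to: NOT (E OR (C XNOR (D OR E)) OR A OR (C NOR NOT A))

NOT E AND NOT (C XNOR (D OR E)) AND NOT A AND NOT (C NOR NOT A)
De Morgan's: NOT(OR of terms) = AND of negations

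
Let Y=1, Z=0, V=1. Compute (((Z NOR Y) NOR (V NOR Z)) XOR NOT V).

Substituting: (((0 NOR 1) NOR (1 NOR 0)) XOR NOT 1)
= 1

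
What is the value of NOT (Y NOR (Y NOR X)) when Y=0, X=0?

Substituting: NOT (0 NOR (0 NOR 0))
= 1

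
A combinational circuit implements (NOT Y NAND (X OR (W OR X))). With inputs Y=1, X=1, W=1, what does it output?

Substituting: (NOT 1 NAND (1 OR (1 OR 1)))
= 1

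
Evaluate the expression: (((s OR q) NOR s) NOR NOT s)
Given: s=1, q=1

Substituting: (((1 OR 1) NOR 1) NOR NOT 1)
= 1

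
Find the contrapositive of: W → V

Contrapositive: NOT V → NOT W
Note: A statement and its contrapositive are logically equivalent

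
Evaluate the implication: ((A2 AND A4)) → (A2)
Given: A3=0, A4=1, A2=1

Antecedent ((A2 AND A4)) = 1; consequent (A2) = 1.
1 → 1 = 1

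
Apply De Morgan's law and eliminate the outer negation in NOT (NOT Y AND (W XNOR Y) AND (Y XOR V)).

Y OR NOT (W XNOR Y) OR NOT (Y XOR V)
De Morgan's: NOT(AND of terms) = OR of negations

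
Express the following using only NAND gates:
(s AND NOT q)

((s NAND (q NAND q)) NAND (s NAND (q NAND q)))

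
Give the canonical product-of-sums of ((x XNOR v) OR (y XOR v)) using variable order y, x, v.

ΠM(2, 5) = (y OR NOT x OR v) AND (NOT y OR x OR NOT v)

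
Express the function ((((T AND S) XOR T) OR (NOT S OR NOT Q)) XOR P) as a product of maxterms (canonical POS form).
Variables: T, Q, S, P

ΠM(1, 3, 5, 6, 9, 11, 13, 14) = (T OR Q OR S OR NOT P) AND (T OR Q OR NOT S OR NOT P) AND (T OR NOT Q OR S OR NOT P) AND (T OR NOT Q OR NOT S OR P) AND (NOT T OR Q OR S OR NOT P) AND (NOT T OR Q OR NOT S OR NOT P) AND (NOT T OR NOT Q OR S OR NOT P) AND (NOT T OR NOT Q OR NOT S OR P)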